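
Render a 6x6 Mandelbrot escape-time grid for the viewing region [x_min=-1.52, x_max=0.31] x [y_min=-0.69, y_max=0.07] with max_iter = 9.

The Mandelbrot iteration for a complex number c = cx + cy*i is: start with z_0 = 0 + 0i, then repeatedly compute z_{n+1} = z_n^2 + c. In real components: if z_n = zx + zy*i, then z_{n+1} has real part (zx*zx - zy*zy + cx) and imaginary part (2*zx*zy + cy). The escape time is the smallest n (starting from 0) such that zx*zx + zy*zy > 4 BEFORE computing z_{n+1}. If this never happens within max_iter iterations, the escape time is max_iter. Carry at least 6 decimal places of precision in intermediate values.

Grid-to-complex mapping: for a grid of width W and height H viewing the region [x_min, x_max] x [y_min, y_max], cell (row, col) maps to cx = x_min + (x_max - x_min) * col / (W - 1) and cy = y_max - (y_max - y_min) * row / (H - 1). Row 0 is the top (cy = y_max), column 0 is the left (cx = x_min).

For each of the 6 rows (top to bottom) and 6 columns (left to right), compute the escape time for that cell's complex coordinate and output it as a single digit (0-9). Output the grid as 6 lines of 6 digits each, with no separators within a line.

(row=0, col=0): c = -1.5200 + 0.0700i → escape time 7
(row=0, col=1): c = -1.1540 + 0.0700i → escape time 9
(row=0, col=2): c = -0.7880 + 0.0700i → escape time 9
(row=0, col=3): c = -0.4220 + 0.0700i → escape time 9
(row=0, col=4): c = -0.0560 + 0.0700i → escape time 9
(row=0, col=5): c = 0.3100 + 0.0700i → escape time 9
(row=1, col=0): c = -1.5200 + -0.0820i → escape time 7
(row=1, col=1): c = -1.1540 + -0.0820i → escape time 9
(row=1, col=2): c = -0.7880 + -0.0820i → escape time 9
(row=1, col=3): c = -0.4220 + -0.0820i → escape time 9
(row=1, col=4): c = -0.0560 + -0.0820i → escape time 9
(row=1, col=5): c = 0.3100 + -0.0820i → escape time 9
(row=2, col=0): c = -1.5200 + -0.2340i → escape time 5
(row=2, col=1): c = -1.1540 + -0.2340i → escape time 9
(row=2, col=2): c = -0.7880 + -0.2340i → escape time 9
(row=2, col=3): c = -0.4220 + -0.2340i → escape time 9
(row=2, col=4): c = -0.0560 + -0.2340i → escape time 9
(row=2, col=5): c = 0.3100 + -0.2340i → escape time 9
(row=3, col=0): c = -1.5200 + -0.3860i → escape time 4
(row=3, col=1): c = -1.1540 + -0.3860i → escape time 7
(row=3, col=2): c = -0.7880 + -0.3860i → escape time 8
(row=3, col=3): c = -0.4220 + -0.3860i → escape time 9
(row=3, col=4): c = -0.0560 + -0.3860i → escape time 9
(row=3, col=5): c = 0.3100 + -0.3860i → escape time 9
(row=4, col=0): c = -1.5200 + -0.5380i → escape time 3
(row=4, col=1): c = -1.1540 + -0.5380i → escape time 4
(row=4, col=2): c = -0.7880 + -0.5380i → escape time 6
(row=4, col=3): c = -0.4220 + -0.5380i → escape time 9
(row=4, col=4): c = -0.0560 + -0.5380i → escape time 9
(row=4, col=5): c = 0.3100 + -0.5380i → escape time 9
(row=5, col=0): c = -1.5200 + -0.6900i → escape time 3
(row=5, col=1): c = -1.1540 + -0.6900i → escape time 3
(row=5, col=2): c = -0.7880 + -0.6900i → escape time 4
(row=5, col=3): c = -0.4220 + -0.6900i → escape time 8
(row=5, col=4): c = -0.0560 + -0.6900i → escape time 9
(row=5, col=5): c = 0.3100 + -0.6900i → escape time 7

Answer: 799999
799999
599999
478999
346999
334897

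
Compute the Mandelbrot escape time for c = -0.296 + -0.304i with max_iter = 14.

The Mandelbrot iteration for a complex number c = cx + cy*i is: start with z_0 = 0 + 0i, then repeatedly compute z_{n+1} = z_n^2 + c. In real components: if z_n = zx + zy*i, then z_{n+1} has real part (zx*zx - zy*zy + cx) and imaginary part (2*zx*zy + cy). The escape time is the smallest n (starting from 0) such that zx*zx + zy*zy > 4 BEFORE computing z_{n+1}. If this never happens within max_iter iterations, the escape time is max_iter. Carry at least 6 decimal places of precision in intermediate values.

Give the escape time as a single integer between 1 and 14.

z_0 = 0 + 0i, c = -0.2960 + -0.3040i
Iter 1: z = -0.2960 + -0.3040i, |z|^2 = 0.1800
Iter 2: z = -0.3008 + -0.1240i, |z|^2 = 0.1059
Iter 3: z = -0.2209 + -0.2294i, |z|^2 = 0.1014
Iter 4: z = -0.2998 + -0.2027i, |z|^2 = 0.1310
Iter 5: z = -0.2472 + -0.1825i, |z|^2 = 0.0944
Iter 6: z = -0.2682 + -0.2138i, |z|^2 = 0.1176
Iter 7: z = -0.2698 + -0.1893i, |z|^2 = 0.1086
Iter 8: z = -0.2591 + -0.2019i, |z|^2 = 0.1079
Iter 9: z = -0.2696 + -0.1994i, |z|^2 = 0.1125
Iter 10: z = -0.2631 + -0.1965i, |z|^2 = 0.1078
Iter 11: z = -0.2654 + -0.2006i, |z|^2 = 0.1107
Iter 12: z = -0.2658 + -0.1975i, |z|^2 = 0.1097
Iter 13: z = -0.2643 + -0.1990i, |z|^2 = 0.1095

Answer: 14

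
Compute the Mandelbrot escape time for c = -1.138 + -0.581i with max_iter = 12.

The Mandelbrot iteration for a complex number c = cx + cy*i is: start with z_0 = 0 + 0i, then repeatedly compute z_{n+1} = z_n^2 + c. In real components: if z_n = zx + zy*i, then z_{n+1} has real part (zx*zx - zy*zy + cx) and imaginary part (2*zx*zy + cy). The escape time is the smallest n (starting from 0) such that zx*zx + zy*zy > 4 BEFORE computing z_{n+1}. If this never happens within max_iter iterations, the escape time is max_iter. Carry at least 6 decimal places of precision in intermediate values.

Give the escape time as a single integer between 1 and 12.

z_0 = 0 + 0i, c = -1.1380 + -0.5810i
Iter 1: z = -1.1380 + -0.5810i, |z|^2 = 1.6326
Iter 2: z = -0.1805 + 0.7414i, |z|^2 = 0.5822
Iter 3: z = -1.6550 + -0.8487i, |z|^2 = 3.4593
Iter 4: z = 0.8809 + 2.2281i, |z|^2 = 5.7403
Escaped at iteration 4

Answer: 4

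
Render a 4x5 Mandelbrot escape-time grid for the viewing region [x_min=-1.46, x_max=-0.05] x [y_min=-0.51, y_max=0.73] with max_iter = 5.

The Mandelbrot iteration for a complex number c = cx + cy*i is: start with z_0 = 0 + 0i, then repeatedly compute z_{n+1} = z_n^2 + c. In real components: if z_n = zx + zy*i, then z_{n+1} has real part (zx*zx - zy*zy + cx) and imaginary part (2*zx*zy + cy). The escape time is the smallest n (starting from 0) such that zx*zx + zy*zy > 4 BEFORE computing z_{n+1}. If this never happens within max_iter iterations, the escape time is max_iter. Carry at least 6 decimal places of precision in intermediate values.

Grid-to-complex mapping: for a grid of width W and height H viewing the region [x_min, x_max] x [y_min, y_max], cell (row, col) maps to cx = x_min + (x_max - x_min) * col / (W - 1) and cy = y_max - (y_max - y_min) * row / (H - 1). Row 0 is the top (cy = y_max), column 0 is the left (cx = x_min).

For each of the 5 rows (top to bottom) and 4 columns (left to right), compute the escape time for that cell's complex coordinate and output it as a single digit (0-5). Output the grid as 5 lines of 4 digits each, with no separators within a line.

Answer: 3455
4555
5555
5555
3555

Derivation:
(row=0, col=0): c = -1.4600 + 0.7300i → escape time 3
(row=0, col=1): c = -0.9900 + 0.7300i → escape time 4
(row=0, col=2): c = -0.5200 + 0.7300i → escape time 5
(row=0, col=3): c = -0.0500 + 0.7300i → escape time 5
(row=1, col=0): c = -1.4600 + 0.4200i → escape time 4
(row=1, col=1): c = -0.9900 + 0.4200i → escape time 5
(row=1, col=2): c = -0.5200 + 0.4200i → escape time 5
(row=1, col=3): c = -0.0500 + 0.4200i → escape time 5
(row=2, col=0): c = -1.4600 + 0.1100i → escape time 5
(row=2, col=1): c = -0.9900 + 0.1100i → escape time 5
(row=2, col=2): c = -0.5200 + 0.1100i → escape time 5
(row=2, col=3): c = -0.0500 + 0.1100i → escape time 5
(row=3, col=0): c = -1.4600 + -0.2000i → escape time 5
(row=3, col=1): c = -0.9900 + -0.2000i → escape time 5
(row=3, col=2): c = -0.5200 + -0.2000i → escape time 5
(row=3, col=3): c = -0.0500 + -0.2000i → escape time 5
(row=4, col=0): c = -1.4600 + -0.5100i → escape time 3
(row=4, col=1): c = -0.9900 + -0.5100i → escape time 5
(row=4, col=2): c = -0.5200 + -0.5100i → escape time 5
(row=4, col=3): c = -0.0500 + -0.5100i → escape time 5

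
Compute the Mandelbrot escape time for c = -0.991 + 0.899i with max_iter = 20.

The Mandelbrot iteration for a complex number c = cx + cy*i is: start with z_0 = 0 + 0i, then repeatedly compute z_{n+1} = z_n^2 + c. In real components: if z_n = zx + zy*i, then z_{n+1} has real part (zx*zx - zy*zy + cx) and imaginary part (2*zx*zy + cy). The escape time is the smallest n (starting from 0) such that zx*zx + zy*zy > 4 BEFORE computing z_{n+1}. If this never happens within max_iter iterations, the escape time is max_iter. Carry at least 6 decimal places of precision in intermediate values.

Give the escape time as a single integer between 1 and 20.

Answer: 3

Derivation:
z_0 = 0 + 0i, c = -0.9910 + 0.8990i
Iter 1: z = -0.9910 + 0.8990i, |z|^2 = 1.7903
Iter 2: z = -0.8171 + -0.8828i, |z|^2 = 1.4471
Iter 3: z = -1.1027 + 2.3417i, |z|^2 = 6.6996
Escaped at iteration 3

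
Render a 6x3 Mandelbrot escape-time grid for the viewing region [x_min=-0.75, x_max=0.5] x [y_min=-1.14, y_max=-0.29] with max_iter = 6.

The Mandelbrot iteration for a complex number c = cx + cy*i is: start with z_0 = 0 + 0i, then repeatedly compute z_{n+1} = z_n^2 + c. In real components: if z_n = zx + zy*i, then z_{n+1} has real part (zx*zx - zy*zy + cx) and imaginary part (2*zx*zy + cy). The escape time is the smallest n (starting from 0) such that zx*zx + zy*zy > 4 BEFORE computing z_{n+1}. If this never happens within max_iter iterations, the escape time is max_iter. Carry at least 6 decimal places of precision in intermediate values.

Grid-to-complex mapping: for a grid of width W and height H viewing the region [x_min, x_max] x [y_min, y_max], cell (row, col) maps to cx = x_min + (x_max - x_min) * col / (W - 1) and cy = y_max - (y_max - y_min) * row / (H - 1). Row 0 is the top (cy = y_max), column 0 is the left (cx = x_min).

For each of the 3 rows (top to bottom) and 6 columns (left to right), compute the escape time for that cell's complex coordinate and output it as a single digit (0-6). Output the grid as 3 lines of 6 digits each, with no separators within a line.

(row=0, col=0): c = -0.7500 + -0.2900i → escape time 6
(row=0, col=1): c = -0.5000 + -0.2900i → escape time 6
(row=0, col=2): c = -0.2500 + -0.2900i → escape time 6
(row=0, col=3): c = 0.0000 + -0.2900i → escape time 6
(row=0, col=4): c = 0.2500 + -0.2900i → escape time 6
(row=0, col=5): c = 0.5000 + -0.2900i → escape time 5
(row=1, col=0): c = -0.7500 + -0.7150i → escape time 4
(row=1, col=1): c = -0.5000 + -0.7150i → escape time 6
(row=1, col=2): c = -0.2500 + -0.7150i → escape time 6
(row=1, col=3): c = 0.0000 + -0.7150i → escape time 6
(row=1, col=4): c = 0.2500 + -0.7150i → escape time 6
(row=1, col=5): c = 0.5000 + -0.7150i → escape time 3
(row=2, col=0): c = -0.7500 + -1.1400i → escape time 3
(row=2, col=1): c = -0.5000 + -1.1400i → escape time 3
(row=2, col=2): c = -0.2500 + -1.1400i → escape time 4
(row=2, col=3): c = 0.0000 + -1.1400i → escape time 4
(row=2, col=4): c = 0.2500 + -1.1400i → escape time 3
(row=2, col=5): c = 0.5000 + -1.1400i → escape time 2

Answer: 666665
466663
334432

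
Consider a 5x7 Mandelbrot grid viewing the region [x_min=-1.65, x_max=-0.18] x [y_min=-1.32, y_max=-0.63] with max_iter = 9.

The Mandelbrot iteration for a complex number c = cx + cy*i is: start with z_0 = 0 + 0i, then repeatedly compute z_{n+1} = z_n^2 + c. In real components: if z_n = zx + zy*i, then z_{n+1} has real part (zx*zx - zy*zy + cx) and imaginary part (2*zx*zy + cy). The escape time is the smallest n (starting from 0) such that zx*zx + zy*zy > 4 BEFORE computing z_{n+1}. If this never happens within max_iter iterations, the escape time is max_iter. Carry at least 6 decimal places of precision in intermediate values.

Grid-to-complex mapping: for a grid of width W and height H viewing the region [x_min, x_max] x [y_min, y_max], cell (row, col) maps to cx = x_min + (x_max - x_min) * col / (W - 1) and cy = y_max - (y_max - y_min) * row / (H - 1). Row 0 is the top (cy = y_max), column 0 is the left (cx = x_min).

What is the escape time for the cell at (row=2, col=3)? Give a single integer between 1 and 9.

Answer: 4

Derivation:
z_0 = 0 + 0i, c = -0.5475 + -0.8600i
Iter 1: z = -0.5475 + -0.8600i, |z|^2 = 1.0394
Iter 2: z = -0.9873 + 0.0817i, |z|^2 = 0.9815
Iter 3: z = 0.4207 + -1.0213i, |z|^2 = 1.2201
Iter 4: z = -1.4137 + -1.7193i, |z|^2 = 4.9544
Escaped at iteration 4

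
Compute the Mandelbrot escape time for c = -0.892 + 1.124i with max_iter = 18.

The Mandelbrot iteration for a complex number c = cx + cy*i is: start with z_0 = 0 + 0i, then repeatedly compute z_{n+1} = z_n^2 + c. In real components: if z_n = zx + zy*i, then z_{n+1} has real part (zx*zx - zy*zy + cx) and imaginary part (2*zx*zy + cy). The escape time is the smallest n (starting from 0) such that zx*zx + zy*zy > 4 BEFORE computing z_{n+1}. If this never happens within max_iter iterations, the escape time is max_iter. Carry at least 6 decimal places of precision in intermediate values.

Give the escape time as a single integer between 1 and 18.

Answer: 3

Derivation:
z_0 = 0 + 0i, c = -0.8920 + 1.1240i
Iter 1: z = -0.8920 + 1.1240i, |z|^2 = 2.0590
Iter 2: z = -1.3597 + -0.8812i, |z|^2 = 2.6254
Iter 3: z = 0.1803 + 3.5204i, |z|^2 = 12.4257
Escaped at iteration 3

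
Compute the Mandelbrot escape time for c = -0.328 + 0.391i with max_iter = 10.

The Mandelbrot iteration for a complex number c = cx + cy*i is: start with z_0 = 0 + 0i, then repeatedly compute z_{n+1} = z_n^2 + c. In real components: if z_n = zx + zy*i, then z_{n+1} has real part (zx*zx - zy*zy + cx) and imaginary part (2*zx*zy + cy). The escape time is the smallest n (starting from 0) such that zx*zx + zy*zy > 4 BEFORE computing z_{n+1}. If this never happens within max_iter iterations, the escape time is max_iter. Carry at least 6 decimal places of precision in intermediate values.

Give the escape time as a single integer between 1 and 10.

z_0 = 0 + 0i, c = -0.3280 + 0.3910i
Iter 1: z = -0.3280 + 0.3910i, |z|^2 = 0.2605
Iter 2: z = -0.3733 + 0.1345i, |z|^2 = 0.1574
Iter 3: z = -0.2067 + 0.2906i, |z|^2 = 0.1272
Iter 4: z = -0.3697 + 0.2709i, |z|^2 = 0.2100
Iter 5: z = -0.2647 + 0.1907i, |z|^2 = 0.1064
Iter 6: z = -0.2943 + 0.2900i, |z|^2 = 0.1707
Iter 7: z = -0.3255 + 0.2203i, |z|^2 = 0.1545
Iter 8: z = -0.2706 + 0.2476i, |z|^2 = 0.1345
Iter 9: z = -0.3161 + 0.2570i, |z|^2 = 0.1660

Answer: 10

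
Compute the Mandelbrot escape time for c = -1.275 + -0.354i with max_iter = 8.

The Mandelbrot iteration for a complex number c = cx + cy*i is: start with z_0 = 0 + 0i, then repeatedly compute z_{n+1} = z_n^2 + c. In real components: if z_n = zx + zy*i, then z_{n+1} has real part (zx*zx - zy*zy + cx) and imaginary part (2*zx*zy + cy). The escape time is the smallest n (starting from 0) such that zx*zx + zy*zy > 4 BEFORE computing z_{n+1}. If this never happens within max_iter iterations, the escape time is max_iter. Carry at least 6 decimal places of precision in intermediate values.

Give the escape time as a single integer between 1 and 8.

Answer: 8

Derivation:
z_0 = 0 + 0i, c = -1.2750 + -0.3540i
Iter 1: z = -1.2750 + -0.3540i, |z|^2 = 1.7509
Iter 2: z = 0.2253 + 0.5487i, |z|^2 = 0.3518
Iter 3: z = -1.5253 + -0.1067i, |z|^2 = 2.3380
Iter 4: z = 1.0402 + -0.0284i, |z|^2 = 1.0828
Iter 5: z = -0.1939 + -0.4130i, |z|^2 = 0.2081
Iter 6: z = -1.4080 + -0.1939i, |z|^2 = 2.0200
Iter 7: z = 0.6698 + 0.1920i, |z|^2 = 0.4855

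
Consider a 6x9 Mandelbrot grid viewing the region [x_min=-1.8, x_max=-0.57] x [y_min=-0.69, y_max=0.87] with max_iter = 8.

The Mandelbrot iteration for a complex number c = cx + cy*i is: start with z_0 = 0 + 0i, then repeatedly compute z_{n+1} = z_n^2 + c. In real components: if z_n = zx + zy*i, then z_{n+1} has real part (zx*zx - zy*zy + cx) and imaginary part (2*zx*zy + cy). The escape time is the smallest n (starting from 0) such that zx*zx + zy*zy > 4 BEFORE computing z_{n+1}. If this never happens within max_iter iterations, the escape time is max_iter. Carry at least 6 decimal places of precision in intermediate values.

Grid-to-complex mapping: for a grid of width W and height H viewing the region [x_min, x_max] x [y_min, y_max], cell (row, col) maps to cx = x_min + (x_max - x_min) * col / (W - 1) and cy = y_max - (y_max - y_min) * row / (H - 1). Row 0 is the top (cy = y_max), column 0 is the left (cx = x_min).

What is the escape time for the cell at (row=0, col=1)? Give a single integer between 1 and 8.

Answer: 3

Derivation:
z_0 = 0 + 0i, c = -1.5540 + 0.8700i
Iter 1: z = -1.5540 + 0.8700i, |z|^2 = 3.1718
Iter 2: z = 0.1040 + -1.8340i, |z|^2 = 3.3742
Iter 3: z = -4.9066 + 0.4885i, |z|^2 = 24.3132
Escaped at iteration 3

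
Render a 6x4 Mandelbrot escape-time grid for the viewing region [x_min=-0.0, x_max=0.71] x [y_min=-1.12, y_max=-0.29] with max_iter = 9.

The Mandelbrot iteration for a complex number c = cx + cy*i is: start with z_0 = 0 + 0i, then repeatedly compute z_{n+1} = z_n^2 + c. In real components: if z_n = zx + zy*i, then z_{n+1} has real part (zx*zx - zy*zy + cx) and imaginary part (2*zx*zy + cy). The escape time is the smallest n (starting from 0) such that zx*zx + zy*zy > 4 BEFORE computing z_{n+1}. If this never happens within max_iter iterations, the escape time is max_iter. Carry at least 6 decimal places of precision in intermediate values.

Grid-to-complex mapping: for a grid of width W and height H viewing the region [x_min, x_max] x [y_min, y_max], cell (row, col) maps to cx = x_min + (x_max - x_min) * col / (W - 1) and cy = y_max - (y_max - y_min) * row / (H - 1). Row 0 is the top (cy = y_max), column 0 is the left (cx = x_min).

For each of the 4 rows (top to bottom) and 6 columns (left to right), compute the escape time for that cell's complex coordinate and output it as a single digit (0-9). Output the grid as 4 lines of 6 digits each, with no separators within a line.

Answer: 999943
999633
954332
433222

Derivation:
(row=0, col=0): c = 0.0000 + -0.2900i → escape time 9
(row=0, col=1): c = 0.1420 + -0.2900i → escape time 9
(row=0, col=2): c = 0.2840 + -0.2900i → escape time 9
(row=0, col=3): c = 0.4260 + -0.2900i → escape time 9
(row=0, col=4): c = 0.5680 + -0.2900i → escape time 4
(row=0, col=5): c = 0.7100 + -0.2900i → escape time 3
(row=1, col=0): c = 0.0000 + -0.5667i → escape time 9
(row=1, col=1): c = 0.1420 + -0.5667i → escape time 9
(row=1, col=2): c = 0.2840 + -0.5667i → escape time 9
(row=1, col=3): c = 0.4260 + -0.5667i → escape time 6
(row=1, col=4): c = 0.5680 + -0.5667i → escape time 3
(row=1, col=5): c = 0.7100 + -0.5667i → escape time 3
(row=2, col=0): c = 0.0000 + -0.8433i → escape time 9
(row=2, col=1): c = 0.1420 + -0.8433i → escape time 5
(row=2, col=2): c = 0.2840 + -0.8433i → escape time 4
(row=2, col=3): c = 0.4260 + -0.8433i → escape time 3
(row=2, col=4): c = 0.5680 + -0.8433i → escape time 3
(row=2, col=5): c = 0.7100 + -0.8433i → escape time 2
(row=3, col=0): c = 0.0000 + -1.1200i → escape time 4
(row=3, col=1): c = 0.1420 + -1.1200i → escape time 3
(row=3, col=2): c = 0.2840 + -1.1200i → escape time 3
(row=3, col=3): c = 0.4260 + -1.1200i → escape time 2
(row=3, col=4): c = 0.5680 + -1.1200i → escape time 2
(row=3, col=5): c = 0.7100 + -1.1200i → escape time 2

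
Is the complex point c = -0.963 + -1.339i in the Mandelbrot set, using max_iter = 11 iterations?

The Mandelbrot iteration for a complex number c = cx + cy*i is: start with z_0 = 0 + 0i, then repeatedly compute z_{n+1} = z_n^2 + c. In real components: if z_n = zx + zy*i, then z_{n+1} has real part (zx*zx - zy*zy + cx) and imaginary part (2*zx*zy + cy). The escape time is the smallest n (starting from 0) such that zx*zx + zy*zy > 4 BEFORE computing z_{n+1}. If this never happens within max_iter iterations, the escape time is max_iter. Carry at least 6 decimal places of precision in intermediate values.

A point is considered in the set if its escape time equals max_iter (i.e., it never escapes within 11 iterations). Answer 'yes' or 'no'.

z_0 = 0 + 0i, c = -0.9630 + -1.3390i
Iter 1: z = -0.9630 + -1.3390i, |z|^2 = 2.7203
Iter 2: z = -1.8286 + 1.2399i, |z|^2 = 4.8810
Escaped at iteration 2

Answer: no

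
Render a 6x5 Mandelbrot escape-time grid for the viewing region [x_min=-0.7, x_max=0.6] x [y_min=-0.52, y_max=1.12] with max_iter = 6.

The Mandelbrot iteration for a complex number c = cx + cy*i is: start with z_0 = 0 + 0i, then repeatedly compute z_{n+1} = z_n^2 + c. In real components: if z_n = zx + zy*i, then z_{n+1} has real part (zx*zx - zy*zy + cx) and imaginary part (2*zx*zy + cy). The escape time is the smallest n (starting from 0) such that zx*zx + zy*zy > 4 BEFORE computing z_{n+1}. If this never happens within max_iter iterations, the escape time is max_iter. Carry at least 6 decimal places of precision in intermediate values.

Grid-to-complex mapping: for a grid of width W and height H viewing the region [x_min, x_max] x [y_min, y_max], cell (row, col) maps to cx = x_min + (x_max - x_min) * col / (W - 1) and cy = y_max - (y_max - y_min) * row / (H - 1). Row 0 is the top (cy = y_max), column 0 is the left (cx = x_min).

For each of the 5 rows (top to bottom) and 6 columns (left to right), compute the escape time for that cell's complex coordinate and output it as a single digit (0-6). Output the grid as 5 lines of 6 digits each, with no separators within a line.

(row=0, col=0): c = -0.7000 + 1.1200i → escape time 3
(row=0, col=1): c = -0.4400 + 1.1200i → escape time 4
(row=0, col=2): c = -0.1800 + 1.1200i → escape time 6
(row=0, col=3): c = 0.0800 + 1.1200i → escape time 4
(row=0, col=4): c = 0.3400 + 1.1200i → escape time 2
(row=0, col=5): c = 0.6000 + 1.1200i → escape time 2
(row=1, col=0): c = -0.7000 + 0.7100i → escape time 5
(row=1, col=1): c = -0.4400 + 0.7100i → escape time 6
(row=1, col=2): c = -0.1800 + 0.7100i → escape time 6
(row=1, col=3): c = 0.0800 + 0.7100i → escape time 6
(row=1, col=4): c = 0.3400 + 0.7100i → escape time 6
(row=1, col=5): c = 0.6000 + 0.7100i → escape time 3
(row=2, col=0): c = -0.7000 + 0.3000i → escape time 6
(row=2, col=1): c = -0.4400 + 0.3000i → escape time 6
(row=2, col=2): c = -0.1800 + 0.3000i → escape time 6
(row=2, col=3): c = 0.0800 + 0.3000i → escape time 6
(row=2, col=4): c = 0.3400 + 0.3000i → escape time 6
(row=2, col=5): c = 0.6000 + 0.3000i → escape time 4
(row=3, col=0): c = -0.7000 + -0.1100i → escape time 6
(row=3, col=1): c = -0.4400 + -0.1100i → escape time 6
(row=3, col=2): c = -0.1800 + -0.1100i → escape time 6
(row=3, col=3): c = 0.0800 + -0.1100i → escape time 6
(row=3, col=4): c = 0.3400 + -0.1100i → escape time 6
(row=3, col=5): c = 0.6000 + -0.1100i → escape time 4
(row=4, col=0): c = -0.7000 + -0.5200i → escape time 6
(row=4, col=1): c = -0.4400 + -0.5200i → escape time 6
(row=4, col=2): c = -0.1800 + -0.5200i → escape time 6
(row=4, col=3): c = 0.0800 + -0.5200i → escape time 6
(row=4, col=4): c = 0.3400 + -0.5200i → escape time 6
(row=4, col=5): c = 0.6000 + -0.5200i → escape time 3

Answer: 346422
566663
666664
666664
666663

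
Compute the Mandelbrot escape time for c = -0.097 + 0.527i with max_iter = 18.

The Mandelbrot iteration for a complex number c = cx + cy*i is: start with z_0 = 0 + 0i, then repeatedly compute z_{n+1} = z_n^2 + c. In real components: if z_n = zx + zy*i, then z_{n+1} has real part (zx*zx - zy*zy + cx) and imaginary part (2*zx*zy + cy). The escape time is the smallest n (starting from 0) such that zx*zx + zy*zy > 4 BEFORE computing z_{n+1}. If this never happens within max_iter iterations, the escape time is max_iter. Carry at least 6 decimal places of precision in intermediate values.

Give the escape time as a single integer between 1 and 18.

Answer: 18

Derivation:
z_0 = 0 + 0i, c = -0.0970 + 0.5270i
Iter 1: z = -0.0970 + 0.5270i, |z|^2 = 0.2871
Iter 2: z = -0.3653 + 0.4248i, |z|^2 = 0.3139
Iter 3: z = -0.1440 + 0.2167i, |z|^2 = 0.0677
Iter 4: z = -0.1232 + 0.4646i, |z|^2 = 0.2311
Iter 5: z = -0.2977 + 0.4125i, |z|^2 = 0.2588
Iter 6: z = -0.1785 + 0.2814i, |z|^2 = 0.1111
Iter 7: z = -0.1443 + 0.4265i, |z|^2 = 0.2027
Iter 8: z = -0.2581 + 0.4039i, |z|^2 = 0.2297
Iter 9: z = -0.1935 + 0.3185i, |z|^2 = 0.1389
Iter 10: z = -0.1610 + 0.4037i, |z|^2 = 0.1889
Iter 11: z = -0.2341 + 0.3970i, |z|^2 = 0.2124
Iter 12: z = -0.1998 + 0.3411i, |z|^2 = 0.1563
Iter 13: z = -0.1735 + 0.3907i, |z|^2 = 0.1827
Iter 14: z = -0.2195 + 0.3915i, |z|^2 = 0.2014
Iter 15: z = -0.2021 + 0.3551i, |z|^2 = 0.1669
Iter 16: z = -0.1823 + 0.3835i, |z|^2 = 0.1803
Iter 17: z = -0.2108 + 0.3872i, |z|^2 = 0.1944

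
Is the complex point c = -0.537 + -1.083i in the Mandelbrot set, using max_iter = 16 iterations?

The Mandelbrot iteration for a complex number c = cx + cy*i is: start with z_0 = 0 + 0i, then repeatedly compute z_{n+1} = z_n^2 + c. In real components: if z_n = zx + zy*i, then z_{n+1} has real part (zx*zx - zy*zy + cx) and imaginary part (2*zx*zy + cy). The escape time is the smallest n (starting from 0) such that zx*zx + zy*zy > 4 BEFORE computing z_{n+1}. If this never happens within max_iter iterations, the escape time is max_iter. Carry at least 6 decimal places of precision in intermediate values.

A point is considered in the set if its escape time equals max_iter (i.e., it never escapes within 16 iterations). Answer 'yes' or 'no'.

z_0 = 0 + 0i, c = -0.5370 + -1.0830i
Iter 1: z = -0.5370 + -1.0830i, |z|^2 = 1.4613
Iter 2: z = -1.4215 + 0.0801i, |z|^2 = 2.0271
Iter 3: z = 1.4773 + -1.3108i, |z|^2 = 3.9007
Iter 4: z = -0.0729 + -4.9560i, |z|^2 = 24.5674
Escaped at iteration 4

Answer: no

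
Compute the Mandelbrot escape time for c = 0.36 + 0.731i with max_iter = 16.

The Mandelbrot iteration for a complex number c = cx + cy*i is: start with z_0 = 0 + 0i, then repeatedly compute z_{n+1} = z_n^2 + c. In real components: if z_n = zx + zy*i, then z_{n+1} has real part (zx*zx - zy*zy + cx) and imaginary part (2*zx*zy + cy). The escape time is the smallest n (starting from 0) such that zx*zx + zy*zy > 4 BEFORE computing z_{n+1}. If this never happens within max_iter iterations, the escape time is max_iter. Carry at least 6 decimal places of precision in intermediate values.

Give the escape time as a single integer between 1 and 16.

Answer: 5

Derivation:
z_0 = 0 + 0i, c = 0.3600 + 0.7310i
Iter 1: z = 0.3600 + 0.7310i, |z|^2 = 0.6640
Iter 2: z = -0.0448 + 1.2573i, |z|^2 = 1.5829
Iter 3: z = -1.2189 + 0.6184i, |z|^2 = 1.8681
Iter 4: z = 1.4631 + -0.7766i, |z|^2 = 2.7438
Iter 5: z = 1.8977 + -1.5415i, |z|^2 = 5.9772
Escaped at iteration 5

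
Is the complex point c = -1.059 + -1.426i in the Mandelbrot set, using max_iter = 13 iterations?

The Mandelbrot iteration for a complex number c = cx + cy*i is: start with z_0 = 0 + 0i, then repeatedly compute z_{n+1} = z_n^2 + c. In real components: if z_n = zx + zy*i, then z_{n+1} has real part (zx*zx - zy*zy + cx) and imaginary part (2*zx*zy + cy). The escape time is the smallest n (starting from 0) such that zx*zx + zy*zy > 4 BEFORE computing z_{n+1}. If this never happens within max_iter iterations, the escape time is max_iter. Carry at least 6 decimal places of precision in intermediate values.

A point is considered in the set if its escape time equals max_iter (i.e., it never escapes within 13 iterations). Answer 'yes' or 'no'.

Answer: no

Derivation:
z_0 = 0 + 0i, c = -1.0590 + -1.4260i
Iter 1: z = -1.0590 + -1.4260i, |z|^2 = 3.1550
Iter 2: z = -1.9710 + 1.5943i, |z|^2 = 6.4265
Escaped at iteration 2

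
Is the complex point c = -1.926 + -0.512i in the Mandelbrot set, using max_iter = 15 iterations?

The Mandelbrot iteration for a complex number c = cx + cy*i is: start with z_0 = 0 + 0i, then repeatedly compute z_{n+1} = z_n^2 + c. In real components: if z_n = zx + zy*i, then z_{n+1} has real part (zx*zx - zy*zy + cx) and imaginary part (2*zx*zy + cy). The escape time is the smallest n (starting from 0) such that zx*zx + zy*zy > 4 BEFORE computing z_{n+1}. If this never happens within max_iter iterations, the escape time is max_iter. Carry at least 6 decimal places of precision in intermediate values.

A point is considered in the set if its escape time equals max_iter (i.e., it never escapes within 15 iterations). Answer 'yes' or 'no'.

z_0 = 0 + 0i, c = -1.9260 + -0.5120i
Iter 1: z = -1.9260 + -0.5120i, |z|^2 = 3.9716
Iter 2: z = 1.5213 + 1.4602i, |z|^2 = 4.4467
Escaped at iteration 2

Answer: no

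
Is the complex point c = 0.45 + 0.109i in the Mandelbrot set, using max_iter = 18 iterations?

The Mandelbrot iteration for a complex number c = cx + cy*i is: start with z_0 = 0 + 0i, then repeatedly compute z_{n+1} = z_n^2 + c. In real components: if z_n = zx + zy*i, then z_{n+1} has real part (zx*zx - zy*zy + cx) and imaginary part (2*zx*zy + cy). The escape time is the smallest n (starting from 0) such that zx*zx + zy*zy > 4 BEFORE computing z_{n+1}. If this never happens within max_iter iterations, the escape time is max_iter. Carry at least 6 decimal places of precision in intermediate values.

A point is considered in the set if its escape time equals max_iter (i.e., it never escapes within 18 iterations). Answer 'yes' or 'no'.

z_0 = 0 + 0i, c = 0.4500 + 0.1090i
Iter 1: z = 0.4500 + 0.1090i, |z|^2 = 0.2144
Iter 2: z = 0.6406 + 0.2071i, |z|^2 = 0.4533
Iter 3: z = 0.8175 + 0.3743i, |z|^2 = 0.8084
Iter 4: z = 0.9782 + 0.7211i, |z|^2 = 1.4767
Iter 5: z = 0.8869 + 1.5196i, |z|^2 = 3.0959
Iter 6: z = -1.0727 + 2.8046i, |z|^2 = 9.0162
Escaped at iteration 6

Answer: no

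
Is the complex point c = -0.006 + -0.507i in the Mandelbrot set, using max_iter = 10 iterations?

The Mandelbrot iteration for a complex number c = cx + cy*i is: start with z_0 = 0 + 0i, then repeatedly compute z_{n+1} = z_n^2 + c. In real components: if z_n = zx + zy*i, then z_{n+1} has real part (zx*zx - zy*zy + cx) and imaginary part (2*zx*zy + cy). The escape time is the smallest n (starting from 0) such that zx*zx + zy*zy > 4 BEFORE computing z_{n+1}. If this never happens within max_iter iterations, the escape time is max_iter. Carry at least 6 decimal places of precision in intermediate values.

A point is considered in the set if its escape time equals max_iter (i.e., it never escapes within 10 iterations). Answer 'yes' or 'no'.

z_0 = 0 + 0i, c = -0.0060 + -0.5070i
Iter 1: z = -0.0060 + -0.5070i, |z|^2 = 0.2571
Iter 2: z = -0.2630 + -0.5009i, |z|^2 = 0.3201
Iter 3: z = -0.1877 + -0.2435i, |z|^2 = 0.0945
Iter 4: z = -0.0300 + -0.4156i, |z|^2 = 0.1736
Iter 5: z = -0.1778 + -0.4820i, |z|^2 = 0.2640
Iter 6: z = -0.2067 + -0.3356i, |z|^2 = 0.1554
Iter 7: z = -0.0759 + -0.3682i, |z|^2 = 0.1414
Iter 8: z = -0.1358 + -0.4511i, |z|^2 = 0.2220
Iter 9: z = -0.1910 + -0.3844i, |z|^2 = 0.1843
Did not escape in 10 iterations → in set

Answer: yes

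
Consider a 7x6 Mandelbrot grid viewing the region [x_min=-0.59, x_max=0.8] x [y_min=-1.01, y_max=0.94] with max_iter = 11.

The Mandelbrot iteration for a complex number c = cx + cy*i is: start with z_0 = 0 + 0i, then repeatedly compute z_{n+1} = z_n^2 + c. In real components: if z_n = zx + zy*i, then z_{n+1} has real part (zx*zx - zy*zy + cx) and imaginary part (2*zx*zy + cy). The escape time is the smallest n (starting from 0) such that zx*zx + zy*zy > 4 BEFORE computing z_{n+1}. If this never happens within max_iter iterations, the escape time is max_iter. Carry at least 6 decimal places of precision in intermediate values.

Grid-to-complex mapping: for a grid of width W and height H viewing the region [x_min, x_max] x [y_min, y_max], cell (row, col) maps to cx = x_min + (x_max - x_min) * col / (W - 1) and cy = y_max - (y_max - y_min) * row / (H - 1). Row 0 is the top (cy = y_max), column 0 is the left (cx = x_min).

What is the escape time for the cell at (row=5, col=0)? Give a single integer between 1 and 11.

Answer: 4

Derivation:
z_0 = 0 + 0i, c = -0.5900 + -1.0100i
Iter 1: z = -0.5900 + -1.0100i, |z|^2 = 1.3682
Iter 2: z = -1.2620 + 0.1818i, |z|^2 = 1.6257
Iter 3: z = 0.9696 + -1.4689i, |z|^2 = 3.0977
Iter 4: z = -1.8074 + -3.8584i, |z|^2 = 18.1541
Escaped at iteration 4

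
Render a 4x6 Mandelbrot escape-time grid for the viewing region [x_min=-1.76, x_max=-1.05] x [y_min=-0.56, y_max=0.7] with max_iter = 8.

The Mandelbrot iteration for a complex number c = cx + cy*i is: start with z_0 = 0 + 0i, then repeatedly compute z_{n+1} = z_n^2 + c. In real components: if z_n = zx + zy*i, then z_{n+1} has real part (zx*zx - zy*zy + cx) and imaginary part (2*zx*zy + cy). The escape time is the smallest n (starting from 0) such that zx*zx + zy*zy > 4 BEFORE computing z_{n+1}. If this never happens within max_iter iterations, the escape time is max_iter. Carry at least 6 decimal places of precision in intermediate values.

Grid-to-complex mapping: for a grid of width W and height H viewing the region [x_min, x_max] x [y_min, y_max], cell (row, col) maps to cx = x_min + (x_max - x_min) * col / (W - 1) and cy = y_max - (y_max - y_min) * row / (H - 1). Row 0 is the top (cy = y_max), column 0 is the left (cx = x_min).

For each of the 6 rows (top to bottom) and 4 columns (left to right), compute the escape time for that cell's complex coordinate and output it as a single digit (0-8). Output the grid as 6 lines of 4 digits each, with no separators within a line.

(row=0, col=0): c = -1.7600 + 0.7000i → escape time 3
(row=0, col=1): c = -1.5233 + 0.7000i → escape time 3
(row=0, col=2): c = -1.2867 + 0.7000i → escape time 3
(row=0, col=3): c = -1.0500 + 0.7000i → escape time 4
(row=1, col=0): c = -1.7600 + 0.4480i → escape time 3
(row=1, col=1): c = -1.5233 + 0.4480i → escape time 3
(row=1, col=2): c = -1.2867 + 0.4480i → escape time 7
(row=1, col=3): c = -1.0500 + 0.4480i → escape time 5
(row=2, col=0): c = -1.7600 + 0.1960i → escape time 4
(row=2, col=1): c = -1.5233 + 0.1960i → escape time 5
(row=2, col=2): c = -1.2867 + 0.1960i → escape time 8
(row=2, col=3): c = -1.0500 + 0.1960i → escape time 8
(row=3, col=0): c = -1.7600 + -0.0560i → escape time 8
(row=3, col=1): c = -1.5233 + -0.0560i → escape time 7
(row=3, col=2): c = -1.2867 + -0.0560i → escape time 8
(row=3, col=3): c = -1.0500 + -0.0560i → escape time 8
(row=4, col=0): c = -1.7600 + -0.3080i → escape time 4
(row=4, col=1): c = -1.5233 + -0.3080i → escape time 5
(row=4, col=2): c = -1.2867 + -0.3080i → escape time 8
(row=4, col=3): c = -1.0500 + -0.3080i → escape time 8
(row=5, col=0): c = -1.7600 + -0.5600i → escape time 3
(row=5, col=1): c = -1.5233 + -0.5600i → escape time 3
(row=5, col=2): c = -1.2867 + -0.5600i → escape time 3
(row=5, col=3): c = -1.0500 + -0.5600i → escape time 5

Answer: 3334
3375
4588
8788
4588
3335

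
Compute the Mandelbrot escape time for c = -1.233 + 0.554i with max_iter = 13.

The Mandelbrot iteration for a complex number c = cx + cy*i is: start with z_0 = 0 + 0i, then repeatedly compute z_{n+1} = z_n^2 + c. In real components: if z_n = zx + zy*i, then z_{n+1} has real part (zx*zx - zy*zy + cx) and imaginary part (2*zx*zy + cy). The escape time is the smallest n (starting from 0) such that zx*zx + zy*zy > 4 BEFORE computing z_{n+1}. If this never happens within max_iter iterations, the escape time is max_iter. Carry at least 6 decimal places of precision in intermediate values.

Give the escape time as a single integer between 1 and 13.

z_0 = 0 + 0i, c = -1.2330 + 0.5540i
Iter 1: z = -1.2330 + 0.5540i, |z|^2 = 1.8272
Iter 2: z = -0.0196 + -0.8122i, |z|^2 = 0.6600
Iter 3: z = -1.8922 + 0.5859i, |z|^2 = 3.9238
Iter 4: z = 2.0043 + -1.6632i, |z|^2 = 6.7834
Escaped at iteration 4

Answer: 4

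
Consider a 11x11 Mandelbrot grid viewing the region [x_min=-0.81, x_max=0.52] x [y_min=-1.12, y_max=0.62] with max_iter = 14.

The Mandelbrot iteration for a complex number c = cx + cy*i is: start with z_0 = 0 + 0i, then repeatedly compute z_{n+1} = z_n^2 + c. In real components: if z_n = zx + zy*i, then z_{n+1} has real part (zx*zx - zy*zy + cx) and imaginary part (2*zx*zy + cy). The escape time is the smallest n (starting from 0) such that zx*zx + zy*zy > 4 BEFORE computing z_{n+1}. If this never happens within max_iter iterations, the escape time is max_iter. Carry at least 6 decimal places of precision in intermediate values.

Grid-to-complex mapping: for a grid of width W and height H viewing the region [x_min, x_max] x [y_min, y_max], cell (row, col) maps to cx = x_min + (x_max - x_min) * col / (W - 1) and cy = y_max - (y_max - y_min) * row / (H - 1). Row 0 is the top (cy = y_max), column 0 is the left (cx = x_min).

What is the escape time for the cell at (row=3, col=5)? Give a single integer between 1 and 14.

z_0 = 0 + 0i, c = -0.1450 + 0.0980i
Iter 1: z = -0.1450 + 0.0980i, |z|^2 = 0.0306
Iter 2: z = -0.1336 + 0.0696i, |z|^2 = 0.0227
Iter 3: z = -0.1320 + 0.0794i, |z|^2 = 0.0237
Iter 4: z = -0.1339 + 0.0770i, |z|^2 = 0.0239
Iter 5: z = -0.1330 + 0.0774i, |z|^2 = 0.0237
Iter 6: z = -0.1333 + 0.0774i, |z|^2 = 0.0238
Iter 7: z = -0.1332 + 0.0774i, |z|^2 = 0.0237
Iter 8: z = -0.1332 + 0.0774i, |z|^2 = 0.0237
Iter 9: z = -0.1332 + 0.0774i, |z|^2 = 0.0237
Iter 10: z = -0.1332 + 0.0774i, |z|^2 = 0.0237
Iter 11: z = -0.1332 + 0.0774i, |z|^2 = 0.0237
Iter 12: z = -0.1332 + 0.0774i, |z|^2 = 0.0237
Iter 13: z = -0.1332 + 0.0774i, |z|^2 = 0.0237

Answer: 14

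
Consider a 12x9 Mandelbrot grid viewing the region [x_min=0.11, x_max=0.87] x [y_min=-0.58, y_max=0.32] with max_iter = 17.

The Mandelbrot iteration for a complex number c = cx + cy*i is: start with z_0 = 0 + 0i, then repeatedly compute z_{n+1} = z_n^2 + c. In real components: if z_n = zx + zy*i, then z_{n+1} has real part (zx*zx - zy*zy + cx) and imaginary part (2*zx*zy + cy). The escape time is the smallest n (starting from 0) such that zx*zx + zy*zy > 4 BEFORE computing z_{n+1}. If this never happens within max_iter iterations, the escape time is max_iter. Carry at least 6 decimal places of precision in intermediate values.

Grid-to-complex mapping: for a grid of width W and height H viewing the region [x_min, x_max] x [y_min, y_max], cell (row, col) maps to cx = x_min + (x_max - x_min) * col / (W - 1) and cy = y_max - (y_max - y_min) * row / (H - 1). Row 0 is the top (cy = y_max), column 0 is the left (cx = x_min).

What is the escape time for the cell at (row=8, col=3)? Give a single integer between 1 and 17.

z_0 = 0 + 0i, c = 0.3173 + -0.5800i
Iter 1: z = 0.3173 + -0.5800i, |z|^2 = 0.4371
Iter 2: z = 0.0815 + -0.9480i, |z|^2 = 0.9054
Iter 3: z = -0.5749 + -0.7346i, |z|^2 = 0.8701
Iter 4: z = 0.1081 + 0.2646i, |z|^2 = 0.0817
Iter 5: z = 0.2590 + -0.5228i, |z|^2 = 0.3404
Iter 6: z = 0.1110 + -0.8508i, |z|^2 = 0.7361
Iter 7: z = -0.3942 + -0.7689i, |z|^2 = 0.7466
Iter 8: z = -0.1185 + 0.0262i, |z|^2 = 0.0147
Iter 9: z = 0.3306 + -0.5862i, |z|^2 = 0.4530
Iter 10: z = 0.0829 + -0.9676i, |z|^2 = 0.9432
Iter 11: z = -0.6122 + -0.7405i, |z|^2 = 0.9231
Iter 12: z = 0.1437 + 0.3267i, |z|^2 = 0.1273
Iter 13: z = 0.2312 + -0.4861i, |z|^2 = 0.2898
Iter 14: z = 0.1344 + -0.8048i, |z|^2 = 0.6658
Iter 15: z = -0.3124 + -0.7963i, |z|^2 = 0.7317
Iter 16: z = -0.2193 + -0.0825i, |z|^2 = 0.0549

Answer: 17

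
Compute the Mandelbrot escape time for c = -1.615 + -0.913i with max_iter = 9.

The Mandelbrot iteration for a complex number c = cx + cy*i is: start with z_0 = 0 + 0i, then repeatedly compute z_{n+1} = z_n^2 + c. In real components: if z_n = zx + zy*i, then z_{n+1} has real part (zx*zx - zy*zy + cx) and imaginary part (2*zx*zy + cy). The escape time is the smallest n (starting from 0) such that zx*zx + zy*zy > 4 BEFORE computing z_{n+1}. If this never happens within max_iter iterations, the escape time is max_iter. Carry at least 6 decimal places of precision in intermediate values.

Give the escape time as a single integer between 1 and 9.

Answer: 2

Derivation:
z_0 = 0 + 0i, c = -1.6150 + -0.9130i
Iter 1: z = -1.6150 + -0.9130i, |z|^2 = 3.4418
Iter 2: z = 0.1597 + 2.0360i, |z|^2 = 4.1707
Escaped at iteration 2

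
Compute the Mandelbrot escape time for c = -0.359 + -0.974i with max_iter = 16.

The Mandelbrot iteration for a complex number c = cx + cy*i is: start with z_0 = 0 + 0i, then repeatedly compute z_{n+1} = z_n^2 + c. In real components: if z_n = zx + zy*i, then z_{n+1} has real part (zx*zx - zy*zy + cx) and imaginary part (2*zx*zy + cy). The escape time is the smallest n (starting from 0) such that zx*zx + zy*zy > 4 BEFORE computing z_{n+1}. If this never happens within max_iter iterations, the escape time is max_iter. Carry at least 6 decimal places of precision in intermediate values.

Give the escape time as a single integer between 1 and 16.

z_0 = 0 + 0i, c = -0.3590 + -0.9740i
Iter 1: z = -0.3590 + -0.9740i, |z|^2 = 1.0776
Iter 2: z = -1.1788 + -0.2747i, |z|^2 = 1.4650
Iter 3: z = 0.9551 + -0.3264i, |z|^2 = 1.0188
Iter 4: z = 0.4467 + -1.5976i, |z|^2 = 2.7518
Iter 5: z = -2.7118 + -2.4012i, |z|^2 = 13.1195
Escaped at iteration 5

Answer: 5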